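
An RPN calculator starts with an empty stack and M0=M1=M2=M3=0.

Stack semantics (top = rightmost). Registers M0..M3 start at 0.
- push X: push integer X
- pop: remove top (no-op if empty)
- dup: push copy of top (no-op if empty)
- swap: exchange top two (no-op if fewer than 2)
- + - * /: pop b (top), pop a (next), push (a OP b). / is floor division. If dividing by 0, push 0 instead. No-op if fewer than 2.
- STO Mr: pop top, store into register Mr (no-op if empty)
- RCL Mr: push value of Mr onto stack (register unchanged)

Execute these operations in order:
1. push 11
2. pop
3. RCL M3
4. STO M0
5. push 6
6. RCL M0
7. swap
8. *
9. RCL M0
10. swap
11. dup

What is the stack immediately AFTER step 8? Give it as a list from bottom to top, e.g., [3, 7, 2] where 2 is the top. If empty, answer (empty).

After op 1 (push 11): stack=[11] mem=[0,0,0,0]
After op 2 (pop): stack=[empty] mem=[0,0,0,0]
After op 3 (RCL M3): stack=[0] mem=[0,0,0,0]
After op 4 (STO M0): stack=[empty] mem=[0,0,0,0]
After op 5 (push 6): stack=[6] mem=[0,0,0,0]
After op 6 (RCL M0): stack=[6,0] mem=[0,0,0,0]
After op 7 (swap): stack=[0,6] mem=[0,0,0,0]
After op 8 (*): stack=[0] mem=[0,0,0,0]

[0]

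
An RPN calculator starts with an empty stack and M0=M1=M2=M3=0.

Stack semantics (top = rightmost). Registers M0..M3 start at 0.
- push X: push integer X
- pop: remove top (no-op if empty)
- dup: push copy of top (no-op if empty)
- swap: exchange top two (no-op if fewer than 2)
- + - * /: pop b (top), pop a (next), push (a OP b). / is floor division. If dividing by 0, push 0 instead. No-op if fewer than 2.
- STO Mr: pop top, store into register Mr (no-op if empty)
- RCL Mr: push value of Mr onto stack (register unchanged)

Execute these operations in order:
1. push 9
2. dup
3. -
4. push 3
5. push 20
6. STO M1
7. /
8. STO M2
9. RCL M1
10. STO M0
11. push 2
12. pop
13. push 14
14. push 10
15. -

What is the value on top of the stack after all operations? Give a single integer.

After op 1 (push 9): stack=[9] mem=[0,0,0,0]
After op 2 (dup): stack=[9,9] mem=[0,0,0,0]
After op 3 (-): stack=[0] mem=[0,0,0,0]
After op 4 (push 3): stack=[0,3] mem=[0,0,0,0]
After op 5 (push 20): stack=[0,3,20] mem=[0,0,0,0]
After op 6 (STO M1): stack=[0,3] mem=[0,20,0,0]
After op 7 (/): stack=[0] mem=[0,20,0,0]
After op 8 (STO M2): stack=[empty] mem=[0,20,0,0]
After op 9 (RCL M1): stack=[20] mem=[0,20,0,0]
After op 10 (STO M0): stack=[empty] mem=[20,20,0,0]
After op 11 (push 2): stack=[2] mem=[20,20,0,0]
After op 12 (pop): stack=[empty] mem=[20,20,0,0]
After op 13 (push 14): stack=[14] mem=[20,20,0,0]
After op 14 (push 10): stack=[14,10] mem=[20,20,0,0]
After op 15 (-): stack=[4] mem=[20,20,0,0]

Answer: 4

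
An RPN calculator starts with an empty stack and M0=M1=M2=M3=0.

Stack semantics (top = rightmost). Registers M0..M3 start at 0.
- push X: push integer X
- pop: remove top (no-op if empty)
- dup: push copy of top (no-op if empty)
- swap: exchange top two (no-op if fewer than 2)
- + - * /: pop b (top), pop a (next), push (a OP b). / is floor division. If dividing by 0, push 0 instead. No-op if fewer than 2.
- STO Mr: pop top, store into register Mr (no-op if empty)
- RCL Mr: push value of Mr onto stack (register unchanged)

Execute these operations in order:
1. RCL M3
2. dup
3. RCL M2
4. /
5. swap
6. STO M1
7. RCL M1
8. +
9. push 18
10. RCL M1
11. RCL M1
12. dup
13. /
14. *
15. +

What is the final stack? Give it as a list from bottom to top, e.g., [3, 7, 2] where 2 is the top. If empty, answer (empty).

Answer: [0, 18]

Derivation:
After op 1 (RCL M3): stack=[0] mem=[0,0,0,0]
After op 2 (dup): stack=[0,0] mem=[0,0,0,0]
After op 3 (RCL M2): stack=[0,0,0] mem=[0,0,0,0]
After op 4 (/): stack=[0,0] mem=[0,0,0,0]
After op 5 (swap): stack=[0,0] mem=[0,0,0,0]
After op 6 (STO M1): stack=[0] mem=[0,0,0,0]
After op 7 (RCL M1): stack=[0,0] mem=[0,0,0,0]
After op 8 (+): stack=[0] mem=[0,0,0,0]
After op 9 (push 18): stack=[0,18] mem=[0,0,0,0]
After op 10 (RCL M1): stack=[0,18,0] mem=[0,0,0,0]
After op 11 (RCL M1): stack=[0,18,0,0] mem=[0,0,0,0]
After op 12 (dup): stack=[0,18,0,0,0] mem=[0,0,0,0]
After op 13 (/): stack=[0,18,0,0] mem=[0,0,0,0]
After op 14 (*): stack=[0,18,0] mem=[0,0,0,0]
After op 15 (+): stack=[0,18] mem=[0,0,0,0]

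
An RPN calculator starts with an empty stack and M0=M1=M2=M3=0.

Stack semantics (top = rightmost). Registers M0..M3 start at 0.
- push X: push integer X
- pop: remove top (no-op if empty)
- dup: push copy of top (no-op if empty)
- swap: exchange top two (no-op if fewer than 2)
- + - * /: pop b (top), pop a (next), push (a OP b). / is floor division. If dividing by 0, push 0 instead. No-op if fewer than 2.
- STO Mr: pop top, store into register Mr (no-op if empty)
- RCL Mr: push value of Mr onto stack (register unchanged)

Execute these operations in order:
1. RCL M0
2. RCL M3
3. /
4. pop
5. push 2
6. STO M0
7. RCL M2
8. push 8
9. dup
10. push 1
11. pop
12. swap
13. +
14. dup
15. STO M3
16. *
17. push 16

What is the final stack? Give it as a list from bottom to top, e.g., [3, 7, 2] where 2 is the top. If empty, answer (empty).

Answer: [0, 16]

Derivation:
After op 1 (RCL M0): stack=[0] mem=[0,0,0,0]
After op 2 (RCL M3): stack=[0,0] mem=[0,0,0,0]
After op 3 (/): stack=[0] mem=[0,0,0,0]
After op 4 (pop): stack=[empty] mem=[0,0,0,0]
After op 5 (push 2): stack=[2] mem=[0,0,0,0]
After op 6 (STO M0): stack=[empty] mem=[2,0,0,0]
After op 7 (RCL M2): stack=[0] mem=[2,0,0,0]
After op 8 (push 8): stack=[0,8] mem=[2,0,0,0]
After op 9 (dup): stack=[0,8,8] mem=[2,0,0,0]
After op 10 (push 1): stack=[0,8,8,1] mem=[2,0,0,0]
After op 11 (pop): stack=[0,8,8] mem=[2,0,0,0]
After op 12 (swap): stack=[0,8,8] mem=[2,0,0,0]
After op 13 (+): stack=[0,16] mem=[2,0,0,0]
After op 14 (dup): stack=[0,16,16] mem=[2,0,0,0]
After op 15 (STO M3): stack=[0,16] mem=[2,0,0,16]
After op 16 (*): stack=[0] mem=[2,0,0,16]
After op 17 (push 16): stack=[0,16] mem=[2,0,0,16]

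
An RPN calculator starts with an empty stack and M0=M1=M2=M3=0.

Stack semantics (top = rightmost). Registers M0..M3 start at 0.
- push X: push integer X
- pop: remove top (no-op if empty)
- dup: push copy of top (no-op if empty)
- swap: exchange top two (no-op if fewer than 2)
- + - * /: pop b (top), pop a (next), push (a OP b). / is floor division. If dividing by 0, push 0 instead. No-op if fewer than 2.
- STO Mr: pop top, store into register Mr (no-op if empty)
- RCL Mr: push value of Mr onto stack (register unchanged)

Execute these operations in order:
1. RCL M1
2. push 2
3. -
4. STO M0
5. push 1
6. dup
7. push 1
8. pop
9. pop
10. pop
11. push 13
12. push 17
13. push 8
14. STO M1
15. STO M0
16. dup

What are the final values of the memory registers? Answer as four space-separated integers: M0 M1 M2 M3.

Answer: 17 8 0 0

Derivation:
After op 1 (RCL M1): stack=[0] mem=[0,0,0,0]
After op 2 (push 2): stack=[0,2] mem=[0,0,0,0]
After op 3 (-): stack=[-2] mem=[0,0,0,0]
After op 4 (STO M0): stack=[empty] mem=[-2,0,0,0]
After op 5 (push 1): stack=[1] mem=[-2,0,0,0]
After op 6 (dup): stack=[1,1] mem=[-2,0,0,0]
After op 7 (push 1): stack=[1,1,1] mem=[-2,0,0,0]
After op 8 (pop): stack=[1,1] mem=[-2,0,0,0]
After op 9 (pop): stack=[1] mem=[-2,0,0,0]
After op 10 (pop): stack=[empty] mem=[-2,0,0,0]
After op 11 (push 13): stack=[13] mem=[-2,0,0,0]
After op 12 (push 17): stack=[13,17] mem=[-2,0,0,0]
After op 13 (push 8): stack=[13,17,8] mem=[-2,0,0,0]
After op 14 (STO M1): stack=[13,17] mem=[-2,8,0,0]
After op 15 (STO M0): stack=[13] mem=[17,8,0,0]
After op 16 (dup): stack=[13,13] mem=[17,8,0,0]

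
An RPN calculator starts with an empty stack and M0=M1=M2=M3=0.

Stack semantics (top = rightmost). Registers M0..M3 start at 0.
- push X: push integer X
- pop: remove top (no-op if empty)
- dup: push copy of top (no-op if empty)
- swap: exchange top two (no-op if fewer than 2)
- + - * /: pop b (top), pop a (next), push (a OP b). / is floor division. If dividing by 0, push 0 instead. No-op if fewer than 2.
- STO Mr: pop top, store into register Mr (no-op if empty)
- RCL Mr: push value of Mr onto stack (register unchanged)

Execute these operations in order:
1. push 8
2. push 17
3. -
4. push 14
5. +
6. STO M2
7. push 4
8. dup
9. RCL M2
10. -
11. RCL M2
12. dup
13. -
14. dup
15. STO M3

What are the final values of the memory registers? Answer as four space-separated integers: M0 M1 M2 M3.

Answer: 0 0 5 0

Derivation:
After op 1 (push 8): stack=[8] mem=[0,0,0,0]
After op 2 (push 17): stack=[8,17] mem=[0,0,0,0]
After op 3 (-): stack=[-9] mem=[0,0,0,0]
After op 4 (push 14): stack=[-9,14] mem=[0,0,0,0]
After op 5 (+): stack=[5] mem=[0,0,0,0]
After op 6 (STO M2): stack=[empty] mem=[0,0,5,0]
After op 7 (push 4): stack=[4] mem=[0,0,5,0]
After op 8 (dup): stack=[4,4] mem=[0,0,5,0]
After op 9 (RCL M2): stack=[4,4,5] mem=[0,0,5,0]
After op 10 (-): stack=[4,-1] mem=[0,0,5,0]
After op 11 (RCL M2): stack=[4,-1,5] mem=[0,0,5,0]
After op 12 (dup): stack=[4,-1,5,5] mem=[0,0,5,0]
After op 13 (-): stack=[4,-1,0] mem=[0,0,5,0]
After op 14 (dup): stack=[4,-1,0,0] mem=[0,0,5,0]
After op 15 (STO M3): stack=[4,-1,0] mem=[0,0,5,0]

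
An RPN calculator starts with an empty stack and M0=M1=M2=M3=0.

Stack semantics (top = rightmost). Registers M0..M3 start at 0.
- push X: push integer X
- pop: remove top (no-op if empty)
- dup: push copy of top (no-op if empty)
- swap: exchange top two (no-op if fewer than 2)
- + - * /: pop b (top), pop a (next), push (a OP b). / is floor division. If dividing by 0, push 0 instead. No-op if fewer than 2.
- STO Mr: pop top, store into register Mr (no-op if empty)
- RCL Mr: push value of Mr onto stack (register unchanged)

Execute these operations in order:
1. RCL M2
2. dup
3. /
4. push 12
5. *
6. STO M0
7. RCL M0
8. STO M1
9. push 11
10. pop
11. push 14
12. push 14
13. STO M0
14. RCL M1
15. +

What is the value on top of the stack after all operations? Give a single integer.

After op 1 (RCL M2): stack=[0] mem=[0,0,0,0]
After op 2 (dup): stack=[0,0] mem=[0,0,0,0]
After op 3 (/): stack=[0] mem=[0,0,0,0]
After op 4 (push 12): stack=[0,12] mem=[0,0,0,0]
After op 5 (*): stack=[0] mem=[0,0,0,0]
After op 6 (STO M0): stack=[empty] mem=[0,0,0,0]
After op 7 (RCL M0): stack=[0] mem=[0,0,0,0]
After op 8 (STO M1): stack=[empty] mem=[0,0,0,0]
After op 9 (push 11): stack=[11] mem=[0,0,0,0]
After op 10 (pop): stack=[empty] mem=[0,0,0,0]
After op 11 (push 14): stack=[14] mem=[0,0,0,0]
After op 12 (push 14): stack=[14,14] mem=[0,0,0,0]
After op 13 (STO M0): stack=[14] mem=[14,0,0,0]
After op 14 (RCL M1): stack=[14,0] mem=[14,0,0,0]
After op 15 (+): stack=[14] mem=[14,0,0,0]

Answer: 14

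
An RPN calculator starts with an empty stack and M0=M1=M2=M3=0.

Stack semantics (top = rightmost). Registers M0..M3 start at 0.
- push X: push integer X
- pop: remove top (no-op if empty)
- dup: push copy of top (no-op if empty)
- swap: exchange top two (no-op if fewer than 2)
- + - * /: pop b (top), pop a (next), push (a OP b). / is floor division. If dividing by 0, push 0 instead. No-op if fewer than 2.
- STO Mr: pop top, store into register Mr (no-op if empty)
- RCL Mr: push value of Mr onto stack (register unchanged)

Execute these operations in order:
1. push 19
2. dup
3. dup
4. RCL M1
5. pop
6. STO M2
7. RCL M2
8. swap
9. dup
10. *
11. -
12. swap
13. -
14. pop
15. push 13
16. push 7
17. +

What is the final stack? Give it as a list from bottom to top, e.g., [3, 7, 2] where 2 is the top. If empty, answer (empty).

After op 1 (push 19): stack=[19] mem=[0,0,0,0]
After op 2 (dup): stack=[19,19] mem=[0,0,0,0]
After op 3 (dup): stack=[19,19,19] mem=[0,0,0,0]
After op 4 (RCL M1): stack=[19,19,19,0] mem=[0,0,0,0]
After op 5 (pop): stack=[19,19,19] mem=[0,0,0,0]
After op 6 (STO M2): stack=[19,19] mem=[0,0,19,0]
After op 7 (RCL M2): stack=[19,19,19] mem=[0,0,19,0]
After op 8 (swap): stack=[19,19,19] mem=[0,0,19,0]
After op 9 (dup): stack=[19,19,19,19] mem=[0,0,19,0]
After op 10 (*): stack=[19,19,361] mem=[0,0,19,0]
After op 11 (-): stack=[19,-342] mem=[0,0,19,0]
After op 12 (swap): stack=[-342,19] mem=[0,0,19,0]
After op 13 (-): stack=[-361] mem=[0,0,19,0]
After op 14 (pop): stack=[empty] mem=[0,0,19,0]
After op 15 (push 13): stack=[13] mem=[0,0,19,0]
After op 16 (push 7): stack=[13,7] mem=[0,0,19,0]
After op 17 (+): stack=[20] mem=[0,0,19,0]

Answer: [20]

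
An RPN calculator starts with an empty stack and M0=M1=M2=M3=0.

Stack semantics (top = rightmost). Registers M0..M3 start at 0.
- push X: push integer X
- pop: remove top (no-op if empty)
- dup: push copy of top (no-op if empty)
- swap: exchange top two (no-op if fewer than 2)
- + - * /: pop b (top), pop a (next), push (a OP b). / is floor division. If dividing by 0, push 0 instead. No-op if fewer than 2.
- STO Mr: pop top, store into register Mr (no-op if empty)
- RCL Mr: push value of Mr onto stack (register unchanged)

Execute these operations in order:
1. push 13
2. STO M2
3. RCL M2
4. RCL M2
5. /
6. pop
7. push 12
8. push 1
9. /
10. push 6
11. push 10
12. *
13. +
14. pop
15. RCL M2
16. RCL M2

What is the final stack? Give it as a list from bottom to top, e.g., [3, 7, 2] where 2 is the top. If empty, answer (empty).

After op 1 (push 13): stack=[13] mem=[0,0,0,0]
After op 2 (STO M2): stack=[empty] mem=[0,0,13,0]
After op 3 (RCL M2): stack=[13] mem=[0,0,13,0]
After op 4 (RCL M2): stack=[13,13] mem=[0,0,13,0]
After op 5 (/): stack=[1] mem=[0,0,13,0]
After op 6 (pop): stack=[empty] mem=[0,0,13,0]
After op 7 (push 12): stack=[12] mem=[0,0,13,0]
After op 8 (push 1): stack=[12,1] mem=[0,0,13,0]
After op 9 (/): stack=[12] mem=[0,0,13,0]
After op 10 (push 6): stack=[12,6] mem=[0,0,13,0]
After op 11 (push 10): stack=[12,6,10] mem=[0,0,13,0]
After op 12 (*): stack=[12,60] mem=[0,0,13,0]
After op 13 (+): stack=[72] mem=[0,0,13,0]
After op 14 (pop): stack=[empty] mem=[0,0,13,0]
After op 15 (RCL M2): stack=[13] mem=[0,0,13,0]
After op 16 (RCL M2): stack=[13,13] mem=[0,0,13,0]

Answer: [13, 13]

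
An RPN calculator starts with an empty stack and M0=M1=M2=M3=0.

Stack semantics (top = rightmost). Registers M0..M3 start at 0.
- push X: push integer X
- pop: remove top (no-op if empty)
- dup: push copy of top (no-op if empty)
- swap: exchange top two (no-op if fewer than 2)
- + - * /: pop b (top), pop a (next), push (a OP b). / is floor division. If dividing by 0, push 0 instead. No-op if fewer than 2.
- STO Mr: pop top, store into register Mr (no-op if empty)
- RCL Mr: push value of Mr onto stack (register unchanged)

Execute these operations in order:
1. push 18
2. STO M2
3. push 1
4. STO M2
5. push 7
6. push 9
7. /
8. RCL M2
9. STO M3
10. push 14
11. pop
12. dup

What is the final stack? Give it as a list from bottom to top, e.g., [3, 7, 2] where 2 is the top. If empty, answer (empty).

After op 1 (push 18): stack=[18] mem=[0,0,0,0]
After op 2 (STO M2): stack=[empty] mem=[0,0,18,0]
After op 3 (push 1): stack=[1] mem=[0,0,18,0]
After op 4 (STO M2): stack=[empty] mem=[0,0,1,0]
After op 5 (push 7): stack=[7] mem=[0,0,1,0]
After op 6 (push 9): stack=[7,9] mem=[0,0,1,0]
After op 7 (/): stack=[0] mem=[0,0,1,0]
After op 8 (RCL M2): stack=[0,1] mem=[0,0,1,0]
After op 9 (STO M3): stack=[0] mem=[0,0,1,1]
After op 10 (push 14): stack=[0,14] mem=[0,0,1,1]
After op 11 (pop): stack=[0] mem=[0,0,1,1]
After op 12 (dup): stack=[0,0] mem=[0,0,1,1]

Answer: [0, 0]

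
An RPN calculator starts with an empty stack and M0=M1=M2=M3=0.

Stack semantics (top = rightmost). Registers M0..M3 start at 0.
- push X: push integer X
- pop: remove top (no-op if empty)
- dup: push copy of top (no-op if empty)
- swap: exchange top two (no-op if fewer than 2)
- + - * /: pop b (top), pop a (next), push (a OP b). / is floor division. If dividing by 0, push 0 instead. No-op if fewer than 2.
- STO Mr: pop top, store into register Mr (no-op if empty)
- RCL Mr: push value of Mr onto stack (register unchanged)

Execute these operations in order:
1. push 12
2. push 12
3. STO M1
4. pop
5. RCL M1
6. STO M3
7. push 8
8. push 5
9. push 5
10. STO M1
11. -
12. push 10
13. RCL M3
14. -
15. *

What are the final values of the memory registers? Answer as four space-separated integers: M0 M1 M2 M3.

Answer: 0 5 0 12

Derivation:
After op 1 (push 12): stack=[12] mem=[0,0,0,0]
After op 2 (push 12): stack=[12,12] mem=[0,0,0,0]
After op 3 (STO M1): stack=[12] mem=[0,12,0,0]
After op 4 (pop): stack=[empty] mem=[0,12,0,0]
After op 5 (RCL M1): stack=[12] mem=[0,12,0,0]
After op 6 (STO M3): stack=[empty] mem=[0,12,0,12]
After op 7 (push 8): stack=[8] mem=[0,12,0,12]
After op 8 (push 5): stack=[8,5] mem=[0,12,0,12]
After op 9 (push 5): stack=[8,5,5] mem=[0,12,0,12]
After op 10 (STO M1): stack=[8,5] mem=[0,5,0,12]
After op 11 (-): stack=[3] mem=[0,5,0,12]
After op 12 (push 10): stack=[3,10] mem=[0,5,0,12]
After op 13 (RCL M3): stack=[3,10,12] mem=[0,5,0,12]
After op 14 (-): stack=[3,-2] mem=[0,5,0,12]
After op 15 (*): stack=[-6] mem=[0,5,0,12]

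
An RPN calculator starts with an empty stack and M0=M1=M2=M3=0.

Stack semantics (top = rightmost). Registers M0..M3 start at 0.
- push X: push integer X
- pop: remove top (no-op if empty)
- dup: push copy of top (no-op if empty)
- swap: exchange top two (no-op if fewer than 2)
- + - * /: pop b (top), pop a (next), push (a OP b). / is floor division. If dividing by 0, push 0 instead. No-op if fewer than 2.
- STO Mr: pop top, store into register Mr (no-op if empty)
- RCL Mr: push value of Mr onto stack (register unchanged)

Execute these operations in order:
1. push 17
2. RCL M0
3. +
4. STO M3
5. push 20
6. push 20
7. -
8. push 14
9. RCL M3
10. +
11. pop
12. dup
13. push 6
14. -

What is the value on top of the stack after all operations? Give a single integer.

Answer: -6

Derivation:
After op 1 (push 17): stack=[17] mem=[0,0,0,0]
After op 2 (RCL M0): stack=[17,0] mem=[0,0,0,0]
After op 3 (+): stack=[17] mem=[0,0,0,0]
After op 4 (STO M3): stack=[empty] mem=[0,0,0,17]
After op 5 (push 20): stack=[20] mem=[0,0,0,17]
After op 6 (push 20): stack=[20,20] mem=[0,0,0,17]
After op 7 (-): stack=[0] mem=[0,0,0,17]
After op 8 (push 14): stack=[0,14] mem=[0,0,0,17]
After op 9 (RCL M3): stack=[0,14,17] mem=[0,0,0,17]
After op 10 (+): stack=[0,31] mem=[0,0,0,17]
After op 11 (pop): stack=[0] mem=[0,0,0,17]
After op 12 (dup): stack=[0,0] mem=[0,0,0,17]
After op 13 (push 6): stack=[0,0,6] mem=[0,0,0,17]
After op 14 (-): stack=[0,-6] mem=[0,0,0,17]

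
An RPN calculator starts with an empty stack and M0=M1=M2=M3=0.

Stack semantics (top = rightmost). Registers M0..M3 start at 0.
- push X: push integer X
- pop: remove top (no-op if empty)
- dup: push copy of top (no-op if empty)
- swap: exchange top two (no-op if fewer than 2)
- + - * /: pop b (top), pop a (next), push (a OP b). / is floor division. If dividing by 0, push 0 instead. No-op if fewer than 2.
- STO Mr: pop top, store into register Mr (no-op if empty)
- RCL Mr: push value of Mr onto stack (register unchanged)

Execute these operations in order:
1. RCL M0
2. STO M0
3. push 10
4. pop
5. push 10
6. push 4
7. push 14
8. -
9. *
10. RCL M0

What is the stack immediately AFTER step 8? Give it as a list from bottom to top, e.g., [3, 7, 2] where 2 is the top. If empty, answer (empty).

After op 1 (RCL M0): stack=[0] mem=[0,0,0,0]
After op 2 (STO M0): stack=[empty] mem=[0,0,0,0]
After op 3 (push 10): stack=[10] mem=[0,0,0,0]
After op 4 (pop): stack=[empty] mem=[0,0,0,0]
After op 5 (push 10): stack=[10] mem=[0,0,0,0]
After op 6 (push 4): stack=[10,4] mem=[0,0,0,0]
After op 7 (push 14): stack=[10,4,14] mem=[0,0,0,0]
After op 8 (-): stack=[10,-10] mem=[0,0,0,0]

[10, -10]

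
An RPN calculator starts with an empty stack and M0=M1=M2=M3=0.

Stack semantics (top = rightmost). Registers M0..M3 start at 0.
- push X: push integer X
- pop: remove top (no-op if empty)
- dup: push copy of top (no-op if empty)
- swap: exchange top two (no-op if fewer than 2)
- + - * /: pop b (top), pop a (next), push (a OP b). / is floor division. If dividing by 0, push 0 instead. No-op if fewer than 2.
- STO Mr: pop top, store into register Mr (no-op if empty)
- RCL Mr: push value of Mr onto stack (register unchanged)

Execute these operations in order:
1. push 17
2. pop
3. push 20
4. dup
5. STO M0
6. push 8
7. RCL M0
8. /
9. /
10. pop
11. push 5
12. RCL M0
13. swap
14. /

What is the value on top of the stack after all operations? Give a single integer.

Answer: 4

Derivation:
After op 1 (push 17): stack=[17] mem=[0,0,0,0]
After op 2 (pop): stack=[empty] mem=[0,0,0,0]
After op 3 (push 20): stack=[20] mem=[0,0,0,0]
After op 4 (dup): stack=[20,20] mem=[0,0,0,0]
After op 5 (STO M0): stack=[20] mem=[20,0,0,0]
After op 6 (push 8): stack=[20,8] mem=[20,0,0,0]
After op 7 (RCL M0): stack=[20,8,20] mem=[20,0,0,0]
After op 8 (/): stack=[20,0] mem=[20,0,0,0]
After op 9 (/): stack=[0] mem=[20,0,0,0]
After op 10 (pop): stack=[empty] mem=[20,0,0,0]
After op 11 (push 5): stack=[5] mem=[20,0,0,0]
After op 12 (RCL M0): stack=[5,20] mem=[20,0,0,0]
After op 13 (swap): stack=[20,5] mem=[20,0,0,0]
After op 14 (/): stack=[4] mem=[20,0,0,0]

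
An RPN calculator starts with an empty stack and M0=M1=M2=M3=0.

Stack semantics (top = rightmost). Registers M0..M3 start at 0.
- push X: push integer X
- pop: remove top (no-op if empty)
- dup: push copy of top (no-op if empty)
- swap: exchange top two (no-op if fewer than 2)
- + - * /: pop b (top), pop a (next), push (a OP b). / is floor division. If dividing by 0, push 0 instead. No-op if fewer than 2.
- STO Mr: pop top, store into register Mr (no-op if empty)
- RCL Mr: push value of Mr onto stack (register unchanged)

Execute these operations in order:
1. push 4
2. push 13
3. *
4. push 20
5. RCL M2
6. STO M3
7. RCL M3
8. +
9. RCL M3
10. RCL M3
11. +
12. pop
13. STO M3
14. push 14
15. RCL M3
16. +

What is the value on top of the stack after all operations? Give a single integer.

After op 1 (push 4): stack=[4] mem=[0,0,0,0]
After op 2 (push 13): stack=[4,13] mem=[0,0,0,0]
After op 3 (*): stack=[52] mem=[0,0,0,0]
After op 4 (push 20): stack=[52,20] mem=[0,0,0,0]
After op 5 (RCL M2): stack=[52,20,0] mem=[0,0,0,0]
After op 6 (STO M3): stack=[52,20] mem=[0,0,0,0]
After op 7 (RCL M3): stack=[52,20,0] mem=[0,0,0,0]
After op 8 (+): stack=[52,20] mem=[0,0,0,0]
After op 9 (RCL M3): stack=[52,20,0] mem=[0,0,0,0]
After op 10 (RCL M3): stack=[52,20,0,0] mem=[0,0,0,0]
After op 11 (+): stack=[52,20,0] mem=[0,0,0,0]
After op 12 (pop): stack=[52,20] mem=[0,0,0,0]
After op 13 (STO M3): stack=[52] mem=[0,0,0,20]
After op 14 (push 14): stack=[52,14] mem=[0,0,0,20]
After op 15 (RCL M3): stack=[52,14,20] mem=[0,0,0,20]
After op 16 (+): stack=[52,34] mem=[0,0,0,20]

Answer: 34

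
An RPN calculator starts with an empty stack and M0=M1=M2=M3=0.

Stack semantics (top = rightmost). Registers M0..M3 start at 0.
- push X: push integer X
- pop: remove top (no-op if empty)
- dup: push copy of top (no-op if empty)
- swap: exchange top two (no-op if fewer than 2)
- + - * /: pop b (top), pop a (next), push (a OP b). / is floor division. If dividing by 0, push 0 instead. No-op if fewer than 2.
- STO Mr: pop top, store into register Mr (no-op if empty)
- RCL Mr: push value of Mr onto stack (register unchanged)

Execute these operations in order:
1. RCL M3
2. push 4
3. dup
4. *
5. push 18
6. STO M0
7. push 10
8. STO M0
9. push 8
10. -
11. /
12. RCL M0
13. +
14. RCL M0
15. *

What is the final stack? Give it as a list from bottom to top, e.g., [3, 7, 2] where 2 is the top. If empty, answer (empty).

After op 1 (RCL M3): stack=[0] mem=[0,0,0,0]
After op 2 (push 4): stack=[0,4] mem=[0,0,0,0]
After op 3 (dup): stack=[0,4,4] mem=[0,0,0,0]
After op 4 (*): stack=[0,16] mem=[0,0,0,0]
After op 5 (push 18): stack=[0,16,18] mem=[0,0,0,0]
After op 6 (STO M0): stack=[0,16] mem=[18,0,0,0]
After op 7 (push 10): stack=[0,16,10] mem=[18,0,0,0]
After op 8 (STO M0): stack=[0,16] mem=[10,0,0,0]
After op 9 (push 8): stack=[0,16,8] mem=[10,0,0,0]
After op 10 (-): stack=[0,8] mem=[10,0,0,0]
After op 11 (/): stack=[0] mem=[10,0,0,0]
After op 12 (RCL M0): stack=[0,10] mem=[10,0,0,0]
After op 13 (+): stack=[10] mem=[10,0,0,0]
After op 14 (RCL M0): stack=[10,10] mem=[10,0,0,0]
After op 15 (*): stack=[100] mem=[10,0,0,0]

Answer: [100]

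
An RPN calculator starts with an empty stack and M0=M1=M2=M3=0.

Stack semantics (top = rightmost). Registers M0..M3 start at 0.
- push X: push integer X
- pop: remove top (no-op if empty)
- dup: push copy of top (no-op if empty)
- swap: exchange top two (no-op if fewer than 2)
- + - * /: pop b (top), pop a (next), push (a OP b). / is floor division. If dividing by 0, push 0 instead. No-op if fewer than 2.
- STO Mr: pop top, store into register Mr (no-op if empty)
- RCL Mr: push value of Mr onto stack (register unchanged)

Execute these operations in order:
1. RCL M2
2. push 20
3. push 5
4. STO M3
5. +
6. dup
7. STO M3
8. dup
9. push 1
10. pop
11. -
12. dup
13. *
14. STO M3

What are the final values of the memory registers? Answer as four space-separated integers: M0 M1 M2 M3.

After op 1 (RCL M2): stack=[0] mem=[0,0,0,0]
After op 2 (push 20): stack=[0,20] mem=[0,0,0,0]
After op 3 (push 5): stack=[0,20,5] mem=[0,0,0,0]
After op 4 (STO M3): stack=[0,20] mem=[0,0,0,5]
After op 5 (+): stack=[20] mem=[0,0,0,5]
After op 6 (dup): stack=[20,20] mem=[0,0,0,5]
After op 7 (STO M3): stack=[20] mem=[0,0,0,20]
After op 8 (dup): stack=[20,20] mem=[0,0,0,20]
After op 9 (push 1): stack=[20,20,1] mem=[0,0,0,20]
After op 10 (pop): stack=[20,20] mem=[0,0,0,20]
After op 11 (-): stack=[0] mem=[0,0,0,20]
After op 12 (dup): stack=[0,0] mem=[0,0,0,20]
After op 13 (*): stack=[0] mem=[0,0,0,20]
After op 14 (STO M3): stack=[empty] mem=[0,0,0,0]

Answer: 0 0 0 0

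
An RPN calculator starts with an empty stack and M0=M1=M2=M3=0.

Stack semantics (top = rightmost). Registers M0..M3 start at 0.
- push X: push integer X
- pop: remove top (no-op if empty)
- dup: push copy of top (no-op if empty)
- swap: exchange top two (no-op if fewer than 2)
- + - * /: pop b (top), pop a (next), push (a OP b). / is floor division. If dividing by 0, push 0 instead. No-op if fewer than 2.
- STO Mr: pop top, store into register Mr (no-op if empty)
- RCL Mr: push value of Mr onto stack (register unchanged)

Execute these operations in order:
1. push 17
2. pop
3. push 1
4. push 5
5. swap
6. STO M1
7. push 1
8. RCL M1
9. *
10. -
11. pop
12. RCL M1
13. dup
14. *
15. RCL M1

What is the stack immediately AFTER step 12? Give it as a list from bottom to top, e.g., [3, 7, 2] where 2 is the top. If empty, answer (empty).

After op 1 (push 17): stack=[17] mem=[0,0,0,0]
After op 2 (pop): stack=[empty] mem=[0,0,0,0]
After op 3 (push 1): stack=[1] mem=[0,0,0,0]
After op 4 (push 5): stack=[1,5] mem=[0,0,0,0]
After op 5 (swap): stack=[5,1] mem=[0,0,0,0]
After op 6 (STO M1): stack=[5] mem=[0,1,0,0]
After op 7 (push 1): stack=[5,1] mem=[0,1,0,0]
After op 8 (RCL M1): stack=[5,1,1] mem=[0,1,0,0]
After op 9 (*): stack=[5,1] mem=[0,1,0,0]
After op 10 (-): stack=[4] mem=[0,1,0,0]
After op 11 (pop): stack=[empty] mem=[0,1,0,0]
After op 12 (RCL M1): stack=[1] mem=[0,1,0,0]

[1]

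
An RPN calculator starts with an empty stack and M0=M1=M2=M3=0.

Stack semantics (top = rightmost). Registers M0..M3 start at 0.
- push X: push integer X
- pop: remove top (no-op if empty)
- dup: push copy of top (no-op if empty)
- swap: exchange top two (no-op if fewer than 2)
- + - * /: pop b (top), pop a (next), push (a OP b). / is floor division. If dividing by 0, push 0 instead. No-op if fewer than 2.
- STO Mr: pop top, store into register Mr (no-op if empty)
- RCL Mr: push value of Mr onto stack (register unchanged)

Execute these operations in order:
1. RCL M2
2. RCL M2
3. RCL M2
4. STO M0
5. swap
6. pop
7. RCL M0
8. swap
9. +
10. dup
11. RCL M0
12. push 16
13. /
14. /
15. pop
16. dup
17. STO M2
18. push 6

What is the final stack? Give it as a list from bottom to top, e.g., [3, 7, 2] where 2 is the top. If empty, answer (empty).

After op 1 (RCL M2): stack=[0] mem=[0,0,0,0]
After op 2 (RCL M2): stack=[0,0] mem=[0,0,0,0]
After op 3 (RCL M2): stack=[0,0,0] mem=[0,0,0,0]
After op 4 (STO M0): stack=[0,0] mem=[0,0,0,0]
After op 5 (swap): stack=[0,0] mem=[0,0,0,0]
After op 6 (pop): stack=[0] mem=[0,0,0,0]
After op 7 (RCL M0): stack=[0,0] mem=[0,0,0,0]
After op 8 (swap): stack=[0,0] mem=[0,0,0,0]
After op 9 (+): stack=[0] mem=[0,0,0,0]
After op 10 (dup): stack=[0,0] mem=[0,0,0,0]
After op 11 (RCL M0): stack=[0,0,0] mem=[0,0,0,0]
After op 12 (push 16): stack=[0,0,0,16] mem=[0,0,0,0]
After op 13 (/): stack=[0,0,0] mem=[0,0,0,0]
After op 14 (/): stack=[0,0] mem=[0,0,0,0]
After op 15 (pop): stack=[0] mem=[0,0,0,0]
After op 16 (dup): stack=[0,0] mem=[0,0,0,0]
After op 17 (STO M2): stack=[0] mem=[0,0,0,0]
After op 18 (push 6): stack=[0,6] mem=[0,0,0,0]

Answer: [0, 6]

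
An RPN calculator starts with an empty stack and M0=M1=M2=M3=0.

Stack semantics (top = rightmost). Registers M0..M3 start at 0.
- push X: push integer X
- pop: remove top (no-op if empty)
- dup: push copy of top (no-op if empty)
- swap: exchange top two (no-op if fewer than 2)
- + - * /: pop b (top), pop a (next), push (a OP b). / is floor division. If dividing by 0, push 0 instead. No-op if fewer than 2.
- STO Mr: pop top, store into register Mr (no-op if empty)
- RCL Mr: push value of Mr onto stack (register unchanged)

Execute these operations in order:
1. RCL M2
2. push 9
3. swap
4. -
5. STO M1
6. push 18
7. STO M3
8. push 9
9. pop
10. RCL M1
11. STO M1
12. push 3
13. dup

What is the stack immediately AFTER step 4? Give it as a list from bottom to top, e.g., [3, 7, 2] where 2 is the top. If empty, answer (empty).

After op 1 (RCL M2): stack=[0] mem=[0,0,0,0]
After op 2 (push 9): stack=[0,9] mem=[0,0,0,0]
After op 3 (swap): stack=[9,0] mem=[0,0,0,0]
After op 4 (-): stack=[9] mem=[0,0,0,0]

[9]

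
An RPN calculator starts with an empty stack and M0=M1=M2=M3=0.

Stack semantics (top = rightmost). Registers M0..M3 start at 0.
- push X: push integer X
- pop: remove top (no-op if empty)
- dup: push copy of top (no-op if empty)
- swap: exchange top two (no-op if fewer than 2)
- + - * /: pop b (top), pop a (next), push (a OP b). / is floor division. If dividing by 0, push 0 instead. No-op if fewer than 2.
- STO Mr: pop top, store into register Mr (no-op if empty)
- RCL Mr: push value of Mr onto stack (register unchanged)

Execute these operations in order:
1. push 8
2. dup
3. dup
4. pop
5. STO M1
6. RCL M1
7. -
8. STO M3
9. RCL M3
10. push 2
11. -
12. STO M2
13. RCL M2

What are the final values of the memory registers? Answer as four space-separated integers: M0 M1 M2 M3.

Answer: 0 8 -2 0

Derivation:
After op 1 (push 8): stack=[8] mem=[0,0,0,0]
After op 2 (dup): stack=[8,8] mem=[0,0,0,0]
After op 3 (dup): stack=[8,8,8] mem=[0,0,0,0]
After op 4 (pop): stack=[8,8] mem=[0,0,0,0]
After op 5 (STO M1): stack=[8] mem=[0,8,0,0]
After op 6 (RCL M1): stack=[8,8] mem=[0,8,0,0]
After op 7 (-): stack=[0] mem=[0,8,0,0]
After op 8 (STO M3): stack=[empty] mem=[0,8,0,0]
After op 9 (RCL M3): stack=[0] mem=[0,8,0,0]
After op 10 (push 2): stack=[0,2] mem=[0,8,0,0]
After op 11 (-): stack=[-2] mem=[0,8,0,0]
After op 12 (STO M2): stack=[empty] mem=[0,8,-2,0]
After op 13 (RCL M2): stack=[-2] mem=[0,8,-2,0]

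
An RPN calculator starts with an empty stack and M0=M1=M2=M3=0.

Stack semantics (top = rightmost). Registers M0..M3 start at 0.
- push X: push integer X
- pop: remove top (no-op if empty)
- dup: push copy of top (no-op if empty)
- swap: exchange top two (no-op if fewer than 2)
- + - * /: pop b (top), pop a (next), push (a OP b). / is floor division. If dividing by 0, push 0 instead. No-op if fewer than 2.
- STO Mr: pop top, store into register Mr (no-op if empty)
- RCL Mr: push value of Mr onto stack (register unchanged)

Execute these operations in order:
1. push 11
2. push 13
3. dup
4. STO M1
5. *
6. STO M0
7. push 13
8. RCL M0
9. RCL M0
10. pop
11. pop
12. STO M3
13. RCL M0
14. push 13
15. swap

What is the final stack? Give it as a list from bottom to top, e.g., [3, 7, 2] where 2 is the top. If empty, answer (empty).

Answer: [13, 143]

Derivation:
After op 1 (push 11): stack=[11] mem=[0,0,0,0]
After op 2 (push 13): stack=[11,13] mem=[0,0,0,0]
After op 3 (dup): stack=[11,13,13] mem=[0,0,0,0]
After op 4 (STO M1): stack=[11,13] mem=[0,13,0,0]
After op 5 (*): stack=[143] mem=[0,13,0,0]
After op 6 (STO M0): stack=[empty] mem=[143,13,0,0]
After op 7 (push 13): stack=[13] mem=[143,13,0,0]
After op 8 (RCL M0): stack=[13,143] mem=[143,13,0,0]
After op 9 (RCL M0): stack=[13,143,143] mem=[143,13,0,0]
After op 10 (pop): stack=[13,143] mem=[143,13,0,0]
After op 11 (pop): stack=[13] mem=[143,13,0,0]
After op 12 (STO M3): stack=[empty] mem=[143,13,0,13]
After op 13 (RCL M0): stack=[143] mem=[143,13,0,13]
After op 14 (push 13): stack=[143,13] mem=[143,13,0,13]
After op 15 (swap): stack=[13,143] mem=[143,13,0,13]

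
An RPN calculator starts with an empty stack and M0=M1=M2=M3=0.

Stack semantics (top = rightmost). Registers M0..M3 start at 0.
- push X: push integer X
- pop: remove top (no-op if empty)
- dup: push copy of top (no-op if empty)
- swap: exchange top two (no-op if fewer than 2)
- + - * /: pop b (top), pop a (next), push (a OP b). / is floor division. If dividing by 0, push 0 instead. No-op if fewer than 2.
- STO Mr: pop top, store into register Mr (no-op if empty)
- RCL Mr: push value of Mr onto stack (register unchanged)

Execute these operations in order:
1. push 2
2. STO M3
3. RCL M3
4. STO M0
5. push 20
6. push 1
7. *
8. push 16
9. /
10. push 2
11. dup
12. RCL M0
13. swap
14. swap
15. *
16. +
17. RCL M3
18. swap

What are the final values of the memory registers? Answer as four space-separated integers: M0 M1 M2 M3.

After op 1 (push 2): stack=[2] mem=[0,0,0,0]
After op 2 (STO M3): stack=[empty] mem=[0,0,0,2]
After op 3 (RCL M3): stack=[2] mem=[0,0,0,2]
After op 4 (STO M0): stack=[empty] mem=[2,0,0,2]
After op 5 (push 20): stack=[20] mem=[2,0,0,2]
After op 6 (push 1): stack=[20,1] mem=[2,0,0,2]
After op 7 (*): stack=[20] mem=[2,0,0,2]
After op 8 (push 16): stack=[20,16] mem=[2,0,0,2]
After op 9 (/): stack=[1] mem=[2,0,0,2]
After op 10 (push 2): stack=[1,2] mem=[2,0,0,2]
After op 11 (dup): stack=[1,2,2] mem=[2,0,0,2]
After op 12 (RCL M0): stack=[1,2,2,2] mem=[2,0,0,2]
After op 13 (swap): stack=[1,2,2,2] mem=[2,0,0,2]
After op 14 (swap): stack=[1,2,2,2] mem=[2,0,0,2]
After op 15 (*): stack=[1,2,4] mem=[2,0,0,2]
After op 16 (+): stack=[1,6] mem=[2,0,0,2]
After op 17 (RCL M3): stack=[1,6,2] mem=[2,0,0,2]
After op 18 (swap): stack=[1,2,6] mem=[2,0,0,2]

Answer: 2 0 0 2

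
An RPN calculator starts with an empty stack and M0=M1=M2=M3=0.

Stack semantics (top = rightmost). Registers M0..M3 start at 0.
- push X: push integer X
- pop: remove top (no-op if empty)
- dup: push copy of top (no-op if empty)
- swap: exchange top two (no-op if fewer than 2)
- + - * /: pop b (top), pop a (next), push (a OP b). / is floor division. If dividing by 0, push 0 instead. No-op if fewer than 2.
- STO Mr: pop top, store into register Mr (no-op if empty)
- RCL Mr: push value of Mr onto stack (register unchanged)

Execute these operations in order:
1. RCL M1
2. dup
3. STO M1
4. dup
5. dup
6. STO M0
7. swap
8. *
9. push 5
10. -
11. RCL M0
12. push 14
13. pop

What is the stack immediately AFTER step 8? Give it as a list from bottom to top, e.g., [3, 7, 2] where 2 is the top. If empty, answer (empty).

After op 1 (RCL M1): stack=[0] mem=[0,0,0,0]
After op 2 (dup): stack=[0,0] mem=[0,0,0,0]
After op 3 (STO M1): stack=[0] mem=[0,0,0,0]
After op 4 (dup): stack=[0,0] mem=[0,0,0,0]
After op 5 (dup): stack=[0,0,0] mem=[0,0,0,0]
After op 6 (STO M0): stack=[0,0] mem=[0,0,0,0]
After op 7 (swap): stack=[0,0] mem=[0,0,0,0]
After op 8 (*): stack=[0] mem=[0,0,0,0]

[0]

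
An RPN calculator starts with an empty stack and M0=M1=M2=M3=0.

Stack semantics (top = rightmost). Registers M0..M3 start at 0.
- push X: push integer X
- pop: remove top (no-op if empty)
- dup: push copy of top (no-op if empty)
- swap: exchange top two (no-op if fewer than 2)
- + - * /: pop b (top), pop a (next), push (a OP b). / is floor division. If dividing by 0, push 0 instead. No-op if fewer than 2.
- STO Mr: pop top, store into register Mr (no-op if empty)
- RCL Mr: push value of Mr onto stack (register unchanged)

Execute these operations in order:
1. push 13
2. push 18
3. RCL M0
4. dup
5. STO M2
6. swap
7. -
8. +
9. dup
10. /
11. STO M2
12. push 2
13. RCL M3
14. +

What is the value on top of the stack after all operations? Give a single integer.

After op 1 (push 13): stack=[13] mem=[0,0,0,0]
After op 2 (push 18): stack=[13,18] mem=[0,0,0,0]
After op 3 (RCL M0): stack=[13,18,0] mem=[0,0,0,0]
After op 4 (dup): stack=[13,18,0,0] mem=[0,0,0,0]
After op 5 (STO M2): stack=[13,18,0] mem=[0,0,0,0]
After op 6 (swap): stack=[13,0,18] mem=[0,0,0,0]
After op 7 (-): stack=[13,-18] mem=[0,0,0,0]
After op 8 (+): stack=[-5] mem=[0,0,0,0]
After op 9 (dup): stack=[-5,-5] mem=[0,0,0,0]
After op 10 (/): stack=[1] mem=[0,0,0,0]
After op 11 (STO M2): stack=[empty] mem=[0,0,1,0]
After op 12 (push 2): stack=[2] mem=[0,0,1,0]
After op 13 (RCL M3): stack=[2,0] mem=[0,0,1,0]
After op 14 (+): stack=[2] mem=[0,0,1,0]

Answer: 2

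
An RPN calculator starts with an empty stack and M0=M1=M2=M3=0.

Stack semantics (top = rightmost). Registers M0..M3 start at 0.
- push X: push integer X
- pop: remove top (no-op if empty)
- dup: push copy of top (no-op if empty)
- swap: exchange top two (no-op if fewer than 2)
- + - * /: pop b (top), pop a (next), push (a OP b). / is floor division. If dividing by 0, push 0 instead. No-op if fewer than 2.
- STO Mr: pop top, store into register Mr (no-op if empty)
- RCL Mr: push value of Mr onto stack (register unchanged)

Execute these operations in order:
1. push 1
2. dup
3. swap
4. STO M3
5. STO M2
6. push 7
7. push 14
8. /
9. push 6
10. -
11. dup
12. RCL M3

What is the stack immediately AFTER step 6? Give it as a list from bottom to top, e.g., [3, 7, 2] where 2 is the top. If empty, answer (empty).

After op 1 (push 1): stack=[1] mem=[0,0,0,0]
After op 2 (dup): stack=[1,1] mem=[0,0,0,0]
After op 3 (swap): stack=[1,1] mem=[0,0,0,0]
After op 4 (STO M3): stack=[1] mem=[0,0,0,1]
After op 5 (STO M2): stack=[empty] mem=[0,0,1,1]
After op 6 (push 7): stack=[7] mem=[0,0,1,1]

[7]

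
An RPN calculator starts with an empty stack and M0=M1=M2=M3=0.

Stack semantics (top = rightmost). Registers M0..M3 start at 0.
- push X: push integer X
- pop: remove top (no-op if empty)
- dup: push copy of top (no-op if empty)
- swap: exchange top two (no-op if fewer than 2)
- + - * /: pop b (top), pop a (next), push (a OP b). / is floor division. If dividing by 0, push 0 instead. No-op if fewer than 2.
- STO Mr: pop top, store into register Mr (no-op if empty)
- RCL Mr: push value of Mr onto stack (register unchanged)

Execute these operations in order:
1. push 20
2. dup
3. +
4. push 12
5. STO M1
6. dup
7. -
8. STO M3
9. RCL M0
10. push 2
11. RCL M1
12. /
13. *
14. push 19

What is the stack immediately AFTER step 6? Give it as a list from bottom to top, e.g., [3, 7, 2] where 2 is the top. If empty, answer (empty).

After op 1 (push 20): stack=[20] mem=[0,0,0,0]
After op 2 (dup): stack=[20,20] mem=[0,0,0,0]
After op 3 (+): stack=[40] mem=[0,0,0,0]
After op 4 (push 12): stack=[40,12] mem=[0,0,0,0]
After op 5 (STO M1): stack=[40] mem=[0,12,0,0]
After op 6 (dup): stack=[40,40] mem=[0,12,0,0]

[40, 40]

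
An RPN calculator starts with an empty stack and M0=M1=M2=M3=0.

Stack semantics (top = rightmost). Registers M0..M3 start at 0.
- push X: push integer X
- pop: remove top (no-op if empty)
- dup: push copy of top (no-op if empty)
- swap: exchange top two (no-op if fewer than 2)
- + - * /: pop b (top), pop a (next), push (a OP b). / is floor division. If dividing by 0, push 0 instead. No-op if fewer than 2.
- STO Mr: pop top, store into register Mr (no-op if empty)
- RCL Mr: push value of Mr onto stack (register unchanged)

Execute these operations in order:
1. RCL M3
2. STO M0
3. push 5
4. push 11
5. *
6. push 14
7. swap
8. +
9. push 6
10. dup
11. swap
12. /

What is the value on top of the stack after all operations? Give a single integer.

After op 1 (RCL M3): stack=[0] mem=[0,0,0,0]
After op 2 (STO M0): stack=[empty] mem=[0,0,0,0]
After op 3 (push 5): stack=[5] mem=[0,0,0,0]
After op 4 (push 11): stack=[5,11] mem=[0,0,0,0]
After op 5 (*): stack=[55] mem=[0,0,0,0]
After op 6 (push 14): stack=[55,14] mem=[0,0,0,0]
After op 7 (swap): stack=[14,55] mem=[0,0,0,0]
After op 8 (+): stack=[69] mem=[0,0,0,0]
After op 9 (push 6): stack=[69,6] mem=[0,0,0,0]
After op 10 (dup): stack=[69,6,6] mem=[0,0,0,0]
After op 11 (swap): stack=[69,6,6] mem=[0,0,0,0]
After op 12 (/): stack=[69,1] mem=[0,0,0,0]

Answer: 1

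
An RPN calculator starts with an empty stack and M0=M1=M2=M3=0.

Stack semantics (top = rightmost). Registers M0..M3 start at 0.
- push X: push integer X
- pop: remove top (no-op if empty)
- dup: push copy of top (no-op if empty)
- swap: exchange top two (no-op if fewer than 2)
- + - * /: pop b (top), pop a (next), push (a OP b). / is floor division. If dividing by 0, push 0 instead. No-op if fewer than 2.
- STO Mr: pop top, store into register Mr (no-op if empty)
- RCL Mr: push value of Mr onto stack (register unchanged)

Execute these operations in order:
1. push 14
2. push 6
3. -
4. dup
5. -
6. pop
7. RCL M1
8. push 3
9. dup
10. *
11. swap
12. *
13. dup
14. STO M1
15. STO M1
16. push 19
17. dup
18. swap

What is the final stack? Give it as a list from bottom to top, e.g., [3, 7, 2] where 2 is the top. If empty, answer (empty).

After op 1 (push 14): stack=[14] mem=[0,0,0,0]
After op 2 (push 6): stack=[14,6] mem=[0,0,0,0]
After op 3 (-): stack=[8] mem=[0,0,0,0]
After op 4 (dup): stack=[8,8] mem=[0,0,0,0]
After op 5 (-): stack=[0] mem=[0,0,0,0]
After op 6 (pop): stack=[empty] mem=[0,0,0,0]
After op 7 (RCL M1): stack=[0] mem=[0,0,0,0]
After op 8 (push 3): stack=[0,3] mem=[0,0,0,0]
After op 9 (dup): stack=[0,3,3] mem=[0,0,0,0]
After op 10 (*): stack=[0,9] mem=[0,0,0,0]
After op 11 (swap): stack=[9,0] mem=[0,0,0,0]
After op 12 (*): stack=[0] mem=[0,0,0,0]
After op 13 (dup): stack=[0,0] mem=[0,0,0,0]
After op 14 (STO M1): stack=[0] mem=[0,0,0,0]
After op 15 (STO M1): stack=[empty] mem=[0,0,0,0]
After op 16 (push 19): stack=[19] mem=[0,0,0,0]
After op 17 (dup): stack=[19,19] mem=[0,0,0,0]
After op 18 (swap): stack=[19,19] mem=[0,0,0,0]

Answer: [19, 19]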